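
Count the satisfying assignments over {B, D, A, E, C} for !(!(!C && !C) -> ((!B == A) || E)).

Initial set: {!(!(!C && !C) -> ((!B == A) || E))}.
!(!(!C && !C) -> ((!B == A) || E)): α-rule — add !(!C && !C), !((!B == A) || E).
!((!B == A) || E): α-rule — add !(!B == A), !E.
!(!C && !C): β-rule — branch into !!C  //  !!C.
  branch 1 (add !!C):
    !(!B == A): β-rule — branch into !B, !A  //  !!B, A.
      branch 1.1 (add !B, !A):
        ○ open, literals {A=false, B=false, C=true, E=false}.
      branch 1.2 (add !!B, A):
        ○ open, literals {A=true, B=true, C=true, E=false}.
  branch 2 (add !!C):
    !(!B == A): β-rule — branch into !B, !A  //  !!B, A.
      branch 2.1 (add !B, !A):
        ○ open, literals {A=false, B=false, C=true, E=false}.
      branch 2.2 (add !!B, A):
        ○ open, literals {A=true, B=true, C=true, E=false}.
0 branches closed, 4 open.
Each open branch fixes some atoms; the unmentioned ones are free. Counting distinct full assignments: branch {A=false, B=false, C=true, E=false} (D) contributes 2 new; branch {A=true, B=true, C=true, E=false} (D) contributes 2 new; branch {A=false, B=false, C=true, E=false} (D) contributes 0 new; branch {A=true, B=true, C=true, E=false} (D) contributes 0 new. Total: 4.

4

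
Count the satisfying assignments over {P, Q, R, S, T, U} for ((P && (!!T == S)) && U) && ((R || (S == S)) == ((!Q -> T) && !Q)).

Initial set: {(((P && (!!T == S)) && U) && ((R || (S == S)) == ((!Q -> T) && !Q)))}.
(((P && (!!T == S)) && U) && ((R || (S == S)) == ((!Q -> T) && !Q))): α-rule — add ((P && (!!T == S)) && U), ((R || (S == S)) == ((!Q -> T) && !Q)).
((P && (!!T == S)) && U): α-rule — add (P && (!!T == S)), U.
(P && (!!T == S)): α-rule — add P, (!!T == S).
((R || (S == S)) == ((!Q -> T) && !Q)): β-rule — branch into (R || (S == S)), ((!Q -> T) && !Q)  //  !(R || (S == S)), !((!Q -> T) && !Q).
  branch 1 (add (R || (S == S)), ((!Q -> T) && !Q)):
    ((!Q -> T) && !Q): α-rule — add (!Q -> T), !Q.
    (!!T == S): β-rule — branch into !!T, S  //  !!!T, !S.
      branch 1.1 (add !!T, S):
        !!T: drop double negation, giving T.
        (R || (S == S)): β-rule — branch into R  //  (S == S).
          branch 1.1.1 (add R):
            (!Q -> T): β-rule — branch into !!Q  //  T.
              branch 1.1.1.1 (add !!Q):
                × closes — contains both Q and !Q.
              branch 1.1.1.2 (add T):
                ○ open, literals {P=true, Q=false, R=true, S=true, T=true, U=true}.
          branch 1.1.2 (add (S == S)):
            (!Q -> T): β-rule — branch into !!Q  //  T.
              branch 1.1.2.1 (add !!Q):
                × closes — contains both Q and !Q.
              branch 1.1.2.2 (add T):
                (S == S): β-rule — branch into S, S  //  !S, !S.
                  branch 1.1.2.2.1 (add S, S):
                    ○ open, literals {P=true, Q=false, S=true, T=true, U=true}.
                  branch 1.1.2.2.2 (add !S, !S):
                    × closes — contains both S and !S.
      branch 1.2 (add !!!T, !S):
        !!!T: drop double negation, giving !T.
        (R || (S == S)): β-rule — branch into R  //  (S == S).
          branch 1.2.1 (add R):
            (!Q -> T): β-rule — branch into !!Q  //  T.
              branch 1.2.1.1 (add !!Q):
                × closes — contains both Q and !Q.
              branch 1.2.1.2 (add T):
                × closes — contains both T and !T.
          branch 1.2.2 (add (S == S)):
            (!Q -> T): β-rule — branch into !!Q  //  T.
              branch 1.2.2.1 (add !!Q):
                × closes — contains both Q and !Q.
              branch 1.2.2.2 (add T):
                × closes — contains both T and !T.
  branch 2 (add !(R || (S == S)), !((!Q -> T) && !Q)):
    !(R || (S == S)): α-rule — add !R, !(S == S).
    (!!T == S): β-rule — branch into !!T, S  //  !!!T, !S.
      branch 2.1 (add !!T, S):
        !!T: drop double negation, giving T.
        !((!Q -> T) && !Q): β-rule — branch into !(!Q -> T)  //  !!Q.
          branch 2.1.1 (add !(!Q -> T)):
            !(!Q -> T): α-rule — add !Q, !T.
            × closes — contains both T and !T.
          branch 2.1.2 (add !!Q):
            !(S == S): β-rule — branch into S, !S  //  !S, S.
              branch 2.1.2.1 (add S, !S):
                × closes — contains both S and !S.
              branch 2.1.2.2 (add !S, S):
                × closes — contains both S and !S.
      branch 2.2 (add !!!T, !S):
        !!!T: drop double negation, giving !T.
        !((!Q -> T) && !Q): β-rule — branch into !(!Q -> T)  //  !!Q.
          branch 2.2.1 (add !(!Q -> T)):
            !(!Q -> T): α-rule — add !Q, !T.
            !(S == S): β-rule — branch into S, !S  //  !S, S.
              branch 2.2.1.1 (add S, !S):
                × closes — contains both S and !S.
              branch 2.2.1.2 (add !S, S):
                × closes — contains both S and !S.
          branch 2.2.2 (add !!Q):
            !(S == S): β-rule — branch into S, !S  //  !S, S.
              branch 2.2.2.1 (add S, !S):
                × closes — contains both S and !S.
              branch 2.2.2.2 (add !S, S):
                × closes — contains both S and !S.
14 branches closed, 2 open.
Each open branch fixes some atoms; the unmentioned ones are free. Counting distinct full assignments: branch {P=true, Q=false, R=true, S=true, T=true, U=true} (none free) contributes 1 new; branch {P=true, Q=false, S=true, T=true, U=true} (R) contributes 1 new. Total: 2.

2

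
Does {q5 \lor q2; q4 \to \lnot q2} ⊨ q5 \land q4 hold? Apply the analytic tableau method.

No

Initial set: {(q5 \lor q2); (q4 \to \lnot q2); \lnot (q5 \land q4)}.
(q5 \lor q2): β-rule — branch into q5  //  q2.
  branch 1 (add q5):
    (q4 \to \lnot q2): β-rule — branch into \lnot q4  //  \lnot q2.
      branch 1.1 (add \lnot q4):
        \lnot (q5 \land q4): β-rule — branch into \lnot q5  //  \lnot q4.
          branch 1.1.1 (add \lnot q5):
            × closes — contains both q5 and \lnot q5.
          branch 1.1.2 (add \lnot q4):
            ○ open, literals {q4=F, q5=T}.
      branch 1.2 (add \lnot q2):
        \lnot (q5 \land q4): β-rule — branch into \lnot q5  //  \lnot q4.
          branch 1.2.1 (add \lnot q5):
            × closes — contains both q5 and \lnot q5.
          branch 1.2.2 (add \lnot q4):
            ○ open, literals {q2=F, q4=F, q5=T}.
  branch 2 (add q2):
    (q4 \to \lnot q2): β-rule — branch into \lnot q4  //  \lnot q2.
      branch 2.1 (add \lnot q4):
        \lnot (q5 \land q4): β-rule — branch into \lnot q5  //  \lnot q4.
          branch 2.1.1 (add \lnot q5):
            ○ open, literals {q2=T, q4=F, q5=F}.
          branch 2.1.2 (add \lnot q4):
            ○ open, literals {q2=T, q4=F}.
      branch 2.2 (add \lnot q2):
        × closes — contains both q2 and \lnot q2.
3 branches closed, 4 open.
An open branch gives a countermodel: q4=F, q5=T (unmentioned atoms arbitrary); the premises hold there but the conclusion fails.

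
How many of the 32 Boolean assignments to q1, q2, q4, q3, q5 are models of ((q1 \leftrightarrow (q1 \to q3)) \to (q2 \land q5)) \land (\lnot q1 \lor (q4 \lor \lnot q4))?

26

Initial set: {(((q1 \leftrightarrow (q1 \to q3)) \to (q2 \land q5)) \land (\lnot q1 \lor (q4 \lor \lnot q4)))}.
(((q1 \leftrightarrow (q1 \to q3)) \to (q2 \land q5)) \land (\lnot q1 \lor (q4 \lor \lnot q4))): α-rule — add ((q1 \leftrightarrow (q1 \to q3)) \to (q2 \land q5)), (\lnot q1 \lor (q4 \lor \lnot q4)).
((q1 \leftrightarrow (q1 \to q3)) \to (q2 \land q5)): β-rule — branch into \lnot (q1 \leftrightarrow (q1 \to q3))  //  (q2 \land q5).
  branch 1 (add \lnot (q1 \leftrightarrow (q1 \to q3))):
    (\lnot q1 \lor (q4 \lor \lnot q4)): β-rule — branch into \lnot q1  //  (q4 \lor \lnot q4).
      branch 1.1 (add \lnot q1):
        \lnot (q1 \leftrightarrow (q1 \to q3)): β-rule — branch into q1, \lnot (q1 \to q3)  //  \lnot q1, (q1 \to q3).
          branch 1.1.1 (add q1, \lnot (q1 \to q3)):
            × closes — contains both q1 and \lnot q1.
          branch 1.1.2 (add \lnot q1, (q1 \to q3)):
            (q1 \to q3): β-rule — branch into \lnot q1  //  q3.
              branch 1.1.2.1 (add \lnot q1):
                ○ open, literals {q1=F}.
              branch 1.1.2.2 (add q3):
                ○ open, literals {q1=F, q3=T}.
      branch 1.2 (add (q4 \lor \lnot q4)):
        \lnot (q1 \leftrightarrow (q1 \to q3)): β-rule — branch into q1, \lnot (q1 \to q3)  //  \lnot q1, (q1 \to q3).
          branch 1.2.1 (add q1, \lnot (q1 \to q3)):
            \lnot (q1 \to q3): α-rule — add q1, \lnot q3.
            (q4 \lor \lnot q4): β-rule — branch into q4  //  \lnot q4.
              branch 1.2.1.1 (add q4):
                ○ open, literals {q1=T, q3=F, q4=T}.
              branch 1.2.1.2 (add \lnot q4):
                ○ open, literals {q1=T, q3=F, q4=F}.
          branch 1.2.2 (add \lnot q1, (q1 \to q3)):
            (q4 \lor \lnot q4): β-rule — branch into q4  //  \lnot q4.
              branch 1.2.2.1 (add q4):
                (q1 \to q3): β-rule — branch into \lnot q1  //  q3.
                  branch 1.2.2.1.1 (add \lnot q1):
                    ○ open, literals {q1=F, q4=T}.
                  branch 1.2.2.1.2 (add q3):
                    ○ open, literals {q1=F, q3=T, q4=T}.
              branch 1.2.2.2 (add \lnot q4):
                (q1 \to q3): β-rule — branch into \lnot q1  //  q3.
                  branch 1.2.2.2.1 (add \lnot q1):
                    ○ open, literals {q1=F, q4=F}.
                  branch 1.2.2.2.2 (add q3):
                    ○ open, literals {q1=F, q3=T, q4=F}.
  branch 2 (add (q2 \land q5)):
    (q2 \land q5): α-rule — add q2, q5.
    (\lnot q1 \lor (q4 \lor \lnot q4)): β-rule — branch into \lnot q1  //  (q4 \lor \lnot q4).
      branch 2.1 (add \lnot q1):
        ○ open, literals {q1=F, q2=T, q5=T}.
      branch 2.2 (add (q4 \lor \lnot q4)):
        (q4 \lor \lnot q4): β-rule — branch into q4  //  \lnot q4.
          branch 2.2.1 (add q4):
            ○ open, literals {q2=T, q4=T, q5=T}.
          branch 2.2.2 (add \lnot q4):
            ○ open, literals {q2=T, q4=F, q5=T}.
1 branch closed, 11 open.
Each open branch fixes some atoms; the unmentioned ones are free. Counting distinct full assignments: branch {q1=F} (q2, q4, q3, q5) contributes 16 new; branch {q1=F, q3=T} (q2, q4, q5) contributes 0 new; branch {q1=T, q3=F, q4=T} (q2, q5) contributes 4 new; branch {q1=T, q3=F, q4=F} (q2, q5) contributes 4 new; branch {q1=F, q4=T} (q2, q3, q5) contributes 0 new; branch {q1=F, q3=T, q4=T} (q2, q5) contributes 0 new; branch {q1=F, q4=F} (q2, q3, q5) contributes 0 new; branch {q1=F, q3=T, q4=F} (q2, q5) contributes 0 new; branch {q1=F, q2=T, q5=T} (q4, q3) contributes 0 new; branch {q2=T, q4=T, q5=T} (q1, q3) contributes 1 new; branch {q2=T, q4=F, q5=T} (q1, q3) contributes 1 new. Total: 26.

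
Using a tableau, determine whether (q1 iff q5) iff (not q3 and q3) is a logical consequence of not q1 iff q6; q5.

Initial set: {(not q1 iff q6); q5; not ((q1 iff q5) iff (not q3 and q3))}.
(not q1 iff q6): β-rule — branch into not q1, q6  //  not not q1, not q6.
  branch 1 (add not q1, q6):
    not ((q1 iff q5) iff (not q3 and q3)): β-rule — branch into (q1 iff q5), not (not q3 and q3)  //  not (q1 iff q5), (not q3 and q3).
      branch 1.1 (add (q1 iff q5), not (not q3 and q3)):
        (q1 iff q5): β-rule — branch into q1, q5  //  not q1, not q5.
          branch 1.1.1 (add q1, q5):
            × closes — contains both q1 and not q1.
          branch 1.1.2 (add not q1, not q5):
            × closes — contains both q5 and not q5.
      branch 1.2 (add not (q1 iff q5), (not q3 and q3)):
        (not q3 and q3): α-rule — add not q3, q3.
        × closes — contains both q3 and not q3.
  branch 2 (add not not q1, not q6):
    not ((q1 iff q5) iff (not q3 and q3)): β-rule — branch into (q1 iff q5), not (not q3 and q3)  //  not (q1 iff q5), (not q3 and q3).
      branch 2.1 (add (q1 iff q5), not (not q3 and q3)):
        (q1 iff q5): β-rule — branch into q1, q5  //  not q1, not q5.
          branch 2.1.1 (add q1, q5):
            not (not q3 and q3): β-rule — branch into not not q3  //  not q3.
              branch 2.1.1.1 (add not not q3):
                ○ open, literals {q1=T, q3=T, q5=T, q6=F}.
              branch 2.1.1.2 (add not q3):
                ○ open, literals {q1=T, q3=F, q5=T, q6=F}.
          branch 2.1.2 (add not q1, not q5):
            × closes — contains both q1 and not q1.
      branch 2.2 (add not (q1 iff q5), (not q3 and q3)):
        (not q3 and q3): α-rule — add not q3, q3.
        × closes — contains both q3 and not q3.
5 branches closed, 2 open.
An open branch gives a countermodel: q1=T, q3=T, q5=T, q6=F (unmentioned atoms arbitrary); the premises hold there but the conclusion fails.

No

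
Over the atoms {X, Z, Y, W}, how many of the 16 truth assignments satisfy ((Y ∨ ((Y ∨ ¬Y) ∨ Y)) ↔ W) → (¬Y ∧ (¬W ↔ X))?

10

Initial set: {(((Y ∨ ((Y ∨ ¬Y) ∨ Y)) ↔ W) → (¬Y ∧ (¬W ↔ X)))}.
(((Y ∨ ((Y ∨ ¬Y) ∨ Y)) ↔ W) → (¬Y ∧ (¬W ↔ X))): β-rule — branch into ¬((Y ∨ ((Y ∨ ¬Y) ∨ Y)) ↔ W)  //  (¬Y ∧ (¬W ↔ X)).
  branch 1 (add ¬((Y ∨ ((Y ∨ ¬Y) ∨ Y)) ↔ W)):
    ¬((Y ∨ ((Y ∨ ¬Y) ∨ Y)) ↔ W): β-rule — branch into (Y ∨ ((Y ∨ ¬Y) ∨ Y)), ¬W  //  ¬(Y ∨ ((Y ∨ ¬Y) ∨ Y)), W.
      branch 1.1 (add (Y ∨ ((Y ∨ ¬Y) ∨ Y)), ¬W):
        (Y ∨ ((Y ∨ ¬Y) ∨ Y)): β-rule — branch into Y  //  ((Y ∨ ¬Y) ∨ Y).
          branch 1.1.1 (add Y):
            ○ open, literals {W=F, Y=T}.
          branch 1.1.2 (add ((Y ∨ ¬Y) ∨ Y)):
            ((Y ∨ ¬Y) ∨ Y): β-rule — branch into (Y ∨ ¬Y)  //  Y.
              branch 1.1.2.1 (add (Y ∨ ¬Y)):
                (Y ∨ ¬Y): β-rule — branch into Y  //  ¬Y.
                  branch 1.1.2.1.1 (add Y):
                    ○ open, literals {W=F, Y=T}.
                  branch 1.1.2.1.2 (add ¬Y):
                    ○ open, literals {W=F, Y=F}.
              branch 1.1.2.2 (add Y):
                ○ open, literals {W=F, Y=T}.
      branch 1.2 (add ¬(Y ∨ ((Y ∨ ¬Y) ∨ Y)), W):
        ¬(Y ∨ ((Y ∨ ¬Y) ∨ Y)): α-rule — add ¬Y, ¬((Y ∨ ¬Y) ∨ Y).
        ¬((Y ∨ ¬Y) ∨ Y): α-rule — add ¬(Y ∨ ¬Y), ¬Y.
        ¬(Y ∨ ¬Y): α-rule — add ¬Y, ¬¬Y.
        × closes — contains both Y and ¬Y.
  branch 2 (add (¬Y ∧ (¬W ↔ X))):
    (¬Y ∧ (¬W ↔ X)): α-rule — add ¬Y, (¬W ↔ X).
    (¬W ↔ X): β-rule — branch into ¬W, X  //  ¬¬W, ¬X.
      branch 2.1 (add ¬W, X):
        ○ open, literals {W=F, X=T, Y=F}.
      branch 2.2 (add ¬¬W, ¬X):
        ○ open, literals {W=T, X=F, Y=F}.
1 branch closed, 6 open.
Each open branch fixes some atoms; the unmentioned ones are free. Counting distinct full assignments: branch {W=F, Y=T} (X, Z) contributes 4 new; branch {W=F, Y=T} (X, Z) contributes 0 new; branch {W=F, Y=F} (X, Z) contributes 4 new; branch {W=F, Y=T} (X, Z) contributes 0 new; branch {W=F, X=T, Y=F} (Z) contributes 0 new; branch {W=T, X=F, Y=F} (Z) contributes 2 new. Total: 10.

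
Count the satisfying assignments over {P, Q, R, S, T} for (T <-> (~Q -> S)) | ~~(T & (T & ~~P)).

18

Initial set: {T ((T <-> (~Q -> S)) | ~~(T & (T & ~~P)))}.
T ((T <-> (~Q -> S)) | ~~(T & (T & ~~P))): β-rule — branch into T (T <-> (~Q -> S))  //  T ~~(T & (T & ~~P)).
  branch 1 (add T (T <-> (~Q -> S))):
    T (T <-> (~Q -> S)): β-rule — branch into T T, T (~Q -> S)  //  F T, F (~Q -> S).
      branch 1.1 (add T T, T (~Q -> S)):
        T (~Q -> S): β-rule — branch into F ~Q  //  T S.
          branch 1.1.1 (add F ~Q):
            ○ open, literals {Q=1, T=1}.
          branch 1.1.2 (add T S):
            ○ open, literals {S=1, T=1}.
      branch 1.2 (add F T, F (~Q -> S)):
        F (~Q -> S): α-rule — add T ~Q, F S.
        ○ open, literals {Q=0, S=0, T=0}.
  branch 2 (add T ~~(T & (T & ~~P))):
    T ~~(T & (T & ~~P)): drop double negation, giving T (T & (T & ~~P)).
    T (T & (T & ~~P)): α-rule — add T T, T (T & ~~P).
    T (T & ~~P): α-rule — add T T, T ~~P.
    T ~~P: drop double negation, giving T P.
    ○ open, literals {P=1, T=1}.
0 branches closed, 4 open.
Each open branch fixes some atoms; the unmentioned ones are free. Counting distinct full assignments: branch {Q=1, T=1} (P, R, S) contributes 8 new; branch {S=1, T=1} (P, Q, R) contributes 4 new; branch {Q=0, S=0, T=0} (P, R) contributes 4 new; branch {P=1, T=1} (Q, R, S) contributes 2 new. Total: 18.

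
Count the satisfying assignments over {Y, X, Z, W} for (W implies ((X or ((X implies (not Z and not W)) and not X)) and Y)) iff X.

Initial set: {((W implies ((X or ((X implies (not Z and not W)) and not X)) and Y)) iff X)}.
((W implies ((X or ((X implies (not Z and not W)) and not X)) and Y)) iff X): β-rule — branch into (W implies ((X or ((X implies (not Z and not W)) and not X)) and Y)), X  //  not (W implies ((X or ((X implies (not Z and not W)) and not X)) and Y)), not X.
  branch 1 (add (W implies ((X or ((X implies (not Z and not W)) and not X)) and Y)), X):
    (W implies ((X or ((X implies (not Z and not W)) and not X)) and Y)): β-rule — branch into not W  //  ((X or ((X implies (not Z and not W)) and not X)) and Y).
      branch 1.1 (add not W):
        ○ open, literals {W=0, X=1}.
      branch 1.2 (add ((X or ((X implies (not Z and not W)) and not X)) and Y)):
        ((X or ((X implies (not Z and not W)) and not X)) and Y): α-rule — add (X or ((X implies (not Z and not W)) and not X)), Y.
        (X or ((X implies (not Z and not W)) and not X)): β-rule — branch into X  //  ((X implies (not Z and not W)) and not X).
          branch 1.2.1 (add X):
            ○ open, literals {X=1, Y=1}.
          branch 1.2.2 (add ((X implies (not Z and not W)) and not X)):
            ((X implies (not Z and not W)) and not X): α-rule — add (X implies (not Z and not W)), not X.
            × closes — contains both X and not X.
  branch 2 (add not (W implies ((X or ((X implies (not Z and not W)) and not X)) and Y)), not X):
    not (W implies ((X or ((X implies (not Z and not W)) and not X)) and Y)): α-rule — add W, not ((X or ((X implies (not Z and not W)) and not X)) and Y).
    not ((X or ((X implies (not Z and not W)) and not X)) and Y): β-rule — branch into not (X or ((X implies (not Z and not W)) and not X))  //  not Y.
      branch 2.1 (add not (X or ((X implies (not Z and not W)) and not X))):
        not (X or ((X implies (not Z and not W)) and not X)): α-rule — add not X, not ((X implies (not Z and not W)) and not X).
        not ((X implies (not Z and not W)) and not X): β-rule — branch into not (X implies (not Z and not W))  //  not not X.
          branch 2.1.1 (add not (X implies (not Z and not W))):
            not (X implies (not Z and not W)): α-rule — add X, not (not Z and not W).
            × closes — contains both X and not X.
          branch 2.1.2 (add not not X):
            × closes — contains both X and not X.
      branch 2.2 (add not Y):
        ○ open, literals {W=1, X=0, Y=0}.
3 branches closed, 3 open.
Each open branch fixes some atoms; the unmentioned ones are free. Counting distinct full assignments: branch {W=0, X=1} (Y, Z) contributes 4 new; branch {X=1, Y=1} (Z, W) contributes 2 new; branch {W=1, X=0, Y=0} (Z) contributes 2 new. Total: 8.

8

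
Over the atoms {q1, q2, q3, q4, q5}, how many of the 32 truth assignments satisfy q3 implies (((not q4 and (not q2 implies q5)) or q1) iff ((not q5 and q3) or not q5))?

23

Initial set: {(q3 implies (((not q4 and (not q2 implies q5)) or q1) iff ((not q5 and q3) or not q5)))}.
(q3 implies (((not q4 and (not q2 implies q5)) or q1) iff ((not q5 and q3) or not q5))): β-rule — branch into not q3  //  (((not q4 and (not q2 implies q5)) or q1) iff ((not q5 and q3) or not q5)).
  branch 1 (add not q3):
    ○ open, literals {q3=false}.
  branch 2 (add (((not q4 and (not q2 implies q5)) or q1) iff ((not q5 and q3) or not q5))):
    (((not q4 and (not q2 implies q5)) or q1) iff ((not q5 and q3) or not q5)): β-rule — branch into ((not q4 and (not q2 implies q5)) or q1), ((not q5 and q3) or not q5)  //  not ((not q4 and (not q2 implies q5)) or q1), not ((not q5 and q3) or not q5).
      branch 2.1 (add ((not q4 and (not q2 implies q5)) or q1), ((not q5 and q3) or not q5)):
        ((not q4 and (not q2 implies q5)) or q1): β-rule — branch into (not q4 and (not q2 implies q5))  //  q1.
          branch 2.1.1 (add (not q4 and (not q2 implies q5))):
            (not q4 and (not q2 implies q5)): α-rule — add not q4, (not q2 implies q5).
            ((not q5 and q3) or not q5): β-rule — branch into (not q5 and q3)  //  not q5.
              branch 2.1.1.1 (add (not q5 and q3)):
                (not q5 and q3): α-rule — add not q5, q3.
                (not q2 implies q5): β-rule — branch into not not q2  //  q5.
                  branch 2.1.1.1.1 (add not not q2):
                    ○ open, literals {q2=true, q3=true, q4=false, q5=false}.
                  branch 2.1.1.1.2 (add q5):
                    × closes — contains both q5 and not q5.
              branch 2.1.1.2 (add not q5):
                (not q2 implies q5): β-rule — branch into not not q2  //  q5.
                  branch 2.1.1.2.1 (add not not q2):
                    ○ open, literals {q2=true, q4=false, q5=false}.
                  branch 2.1.1.2.2 (add q5):
                    × closes — contains both q5 and not q5.
          branch 2.1.2 (add q1):
            ((not q5 and q3) or not q5): β-rule — branch into (not q5 and q3)  //  not q5.
              branch 2.1.2.1 (add (not q5 and q3)):
                (not q5 and q3): α-rule — add not q5, q3.
                ○ open, literals {q1=true, q3=true, q5=false}.
              branch 2.1.2.2 (add not q5):
                ○ open, literals {q1=true, q5=false}.
      branch 2.2 (add not ((not q4 and (not q2 implies q5)) or q1), not ((not q5 and q3) or not q5)):
        not ((not q4 and (not q2 implies q5)) or q1): α-rule — add not (not q4 and (not q2 implies q5)), not q1.
        not ((not q5 and q3) or not q5): α-rule — add not (not q5 and q3), not not q5.
        not (not q4 and (not q2 implies q5)): β-rule — branch into not not q4  //  not (not q2 implies q5).
          branch 2.2.1 (add not not q4):
            not (not q5 and q3): β-rule — branch into not not q5  //  not q3.
              branch 2.2.1.1 (add not not q5):
                ○ open, literals {q1=false, q4=true, q5=true}.
              branch 2.2.1.2 (add not q3):
                ○ open, literals {q1=false, q3=false, q4=true, q5=true}.
          branch 2.2.2 (add not (not q2 implies q5)):
            not (not q2 implies q5): α-rule — add not q2, not q5.
            × closes — contains both q5 and not q5.
3 branches closed, 7 open.
Each open branch fixes some atoms; the unmentioned ones are free. Counting distinct full assignments: branch {q3=false} (q1, q2, q4, q5) contributes 16 new; branch {q2=true, q3=true, q4=false, q5=false} (q1) contributes 2 new; branch {q2=true, q4=false, q5=false} (q1, q3) contributes 0 new; branch {q1=true, q3=true, q5=false} (q2, q4) contributes 3 new; branch {q1=true, q5=false} (q2, q3, q4) contributes 0 new; branch {q1=false, q4=true, q5=true} (q2, q3) contributes 2 new; branch {q1=false, q3=false, q4=true, q5=true} (q2) contributes 0 new. Total: 23.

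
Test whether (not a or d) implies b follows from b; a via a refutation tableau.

Initial set: {b; a; not ((not a or d) implies b)}.
not ((not a or d) implies b): α-rule — add (not a or d), not b.
× closes — contains both b and not b.
All 1 branch closes.
Every branch closed, so the premises entail the conclusion.

Yes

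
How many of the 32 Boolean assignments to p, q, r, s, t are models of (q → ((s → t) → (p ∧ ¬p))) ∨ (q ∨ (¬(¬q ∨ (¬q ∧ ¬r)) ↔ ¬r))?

32

Initial set: {((q → ((s → t) → (p ∧ ¬p))) ∨ (q ∨ (¬(¬q ∨ (¬q ∧ ¬r)) ↔ ¬r)))}.
((q → ((s → t) → (p ∧ ¬p))) ∨ (q ∨ (¬(¬q ∨ (¬q ∧ ¬r)) ↔ ¬r))): β-rule — branch into (q → ((s → t) → (p ∧ ¬p)))  //  (q ∨ (¬(¬q ∨ (¬q ∧ ¬r)) ↔ ¬r)).
  branch 1 (add (q → ((s → t) → (p ∧ ¬p)))):
    (q → ((s → t) → (p ∧ ¬p))): β-rule — branch into ¬q  //  ((s → t) → (p ∧ ¬p)).
      branch 1.1 (add ¬q):
        ○ open, literals {q=F}.
      branch 1.2 (add ((s → t) → (p ∧ ¬p))):
        ((s → t) → (p ∧ ¬p)): β-rule — branch into ¬(s → t)  //  (p ∧ ¬p).
          branch 1.2.1 (add ¬(s → t)):
            ¬(s → t): α-rule — add s, ¬t.
            ○ open, literals {s=T, t=F}.
          branch 1.2.2 (add (p ∧ ¬p)):
            (p ∧ ¬p): α-rule — add p, ¬p.
            × closes — contains both p and ¬p.
  branch 2 (add (q ∨ (¬(¬q ∨ (¬q ∧ ¬r)) ↔ ¬r))):
    (q ∨ (¬(¬q ∨ (¬q ∧ ¬r)) ↔ ¬r)): β-rule — branch into q  //  (¬(¬q ∨ (¬q ∧ ¬r)) ↔ ¬r).
      branch 2.1 (add q):
        ○ open, literals {q=T}.
      branch 2.2 (add (¬(¬q ∨ (¬q ∧ ¬r)) ↔ ¬r)):
        (¬(¬q ∨ (¬q ∧ ¬r)) ↔ ¬r): β-rule — branch into ¬(¬q ∨ (¬q ∧ ¬r)), ¬r  //  ¬¬(¬q ∨ (¬q ∧ ¬r)), ¬¬r.
          branch 2.2.1 (add ¬(¬q ∨ (¬q ∧ ¬r)), ¬r):
            ¬(¬q ∨ (¬q ∧ ¬r)): α-rule — add ¬¬q, ¬(¬q ∧ ¬r).
            ¬(¬q ∧ ¬r): β-rule — branch into ¬¬q  //  ¬¬r.
              branch 2.2.1.1 (add ¬¬q):
                ○ open, literals {q=T, r=F}.
              branch 2.2.1.2 (add ¬¬r):
                × closes — contains both r and ¬r.
          branch 2.2.2 (add ¬¬(¬q ∨ (¬q ∧ ¬r)), ¬¬r):
            ¬¬(¬q ∨ (¬q ∧ ¬r)): β-rule — branch into ¬q  //  (¬q ∧ ¬r).
              branch 2.2.2.1 (add ¬q):
                ○ open, literals {q=F, r=T}.
              branch 2.2.2.2 (add (¬q ∧ ¬r)):
                (¬q ∧ ¬r): α-rule — add ¬q, ¬r.
                × closes — contains both r and ¬r.
3 branches closed, 5 open.
Each open branch fixes some atoms; the unmentioned ones are free. Counting distinct full assignments: branch {q=F} (p, r, s, t) contributes 16 new; branch {s=T, t=F} (p, q, r) contributes 4 new; branch {q=T} (p, r, s, t) contributes 12 new; branch {q=T, r=F} (p, s, t) contributes 0 new; branch {q=F, r=T} (p, s, t) contributes 0 new. Total: 32.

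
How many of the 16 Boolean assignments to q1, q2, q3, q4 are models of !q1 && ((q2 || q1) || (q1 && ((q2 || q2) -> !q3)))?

Initial set: {T (!q1 && ((q2 || q1) || (q1 && ((q2 || q2) -> !q3))))}.
T (!q1 && ((q2 || q1) || (q1 && ((q2 || q2) -> !q3)))): α-rule — add T !q1, T ((q2 || q1) || (q1 && ((q2 || q2) -> !q3))).
T ((q2 || q1) || (q1 && ((q2 || q2) -> !q3))): β-rule — branch into T (q2 || q1)  //  T (q1 && ((q2 || q2) -> !q3)).
  branch 1 (add T (q2 || q1)):
    T (q2 || q1): β-rule — branch into T q2  //  T q1.
      branch 1.1 (add T q2):
        ○ open, literals {q1=false, q2=true}.
      branch 1.2 (add T q1):
        × closes — contains both q1 and !q1.
  branch 2 (add T (q1 && ((q2 || q2) -> !q3))):
    T (q1 && ((q2 || q2) -> !q3)): α-rule — add T q1, T ((q2 || q2) -> !q3).
    × closes — contains both q1 and !q1.
2 branches closed, 1 open.
Each open branch fixes some atoms; the unmentioned ones are free. Counting distinct full assignments: branch {q1=false, q2=true} (q3, q4) contributes 4 new. Total: 4.

4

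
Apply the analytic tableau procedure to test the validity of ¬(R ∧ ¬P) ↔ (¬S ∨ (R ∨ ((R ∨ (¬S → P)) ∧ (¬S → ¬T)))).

Not valid

Assume the negation and expand:
Initial set: {¬(¬(R ∧ ¬P) ↔ (¬S ∨ (R ∨ ((R ∨ (¬S → P)) ∧ (¬S → ¬T)))))}.
¬(¬(R ∧ ¬P) ↔ (¬S ∨ (R ∨ ((R ∨ (¬S → P)) ∧ (¬S → ¬T))))): β-rule — branch into ¬(R ∧ ¬P), ¬(¬S ∨ (R ∨ ((R ∨ (¬S → P)) ∧ (¬S → ¬T))))  //  ¬¬(R ∧ ¬P), (¬S ∨ (R ∨ ((R ∨ (¬S → P)) ∧ (¬S → ¬T)))).
  branch 1 (add ¬(R ∧ ¬P), ¬(¬S ∨ (R ∨ ((R ∨ (¬S → P)) ∧ (¬S → ¬T))))):
    ¬(¬S ∨ (R ∨ ((R ∨ (¬S → P)) ∧ (¬S → ¬T)))): α-rule — add ¬¬S, ¬(R ∨ ((R ∨ (¬S → P)) ∧ (¬S → ¬T))).
    ¬(R ∨ ((R ∨ (¬S → P)) ∧ (¬S → ¬T))): α-rule — add ¬R, ¬((R ∨ (¬S → P)) ∧ (¬S → ¬T)).
    ¬(R ∧ ¬P): β-rule — branch into ¬R  //  ¬¬P.
      branch 1.1 (add ¬R):
        ¬((R ∨ (¬S → P)) ∧ (¬S → ¬T)): β-rule — branch into ¬(R ∨ (¬S → P))  //  ¬(¬S → ¬T).
          branch 1.1.1 (add ¬(R ∨ (¬S → P))):
            ¬(R ∨ (¬S → P)): α-rule — add ¬R, ¬(¬S → P).
            ¬(¬S → P): α-rule — add ¬S, ¬P.
            × closes — contains both S and ¬S.
          branch 1.1.2 (add ¬(¬S → ¬T)):
            ¬(¬S → ¬T): α-rule — add ¬S, ¬¬T.
            × closes — contains both S and ¬S.
      branch 1.2 (add ¬¬P):
        ¬((R ∨ (¬S → P)) ∧ (¬S → ¬T)): β-rule — branch into ¬(R ∨ (¬S → P))  //  ¬(¬S → ¬T).
          branch 1.2.1 (add ¬(R ∨ (¬S → P))):
            ¬(R ∨ (¬S → P)): α-rule — add ¬R, ¬(¬S → P).
            ¬(¬S → P): α-rule — add ¬S, ¬P.
            × closes — contains both S and ¬S.
          branch 1.2.2 (add ¬(¬S → ¬T)):
            ¬(¬S → ¬T): α-rule — add ¬S, ¬¬T.
            × closes — contains both S and ¬S.
  branch 2 (add ¬¬(R ∧ ¬P), (¬S ∨ (R ∨ ((R ∨ (¬S → P)) ∧ (¬S → ¬T))))):
    ¬¬(R ∧ ¬P): α-rule — add R, ¬P.
    (¬S ∨ (R ∨ ((R ∨ (¬S → P)) ∧ (¬S → ¬T)))): β-rule — branch into ¬S  //  (R ∨ ((R ∨ (¬S → P)) ∧ (¬S → ¬T))).
      branch 2.1 (add ¬S):
        ○ open, literals {P=0, R=1, S=0}.
      branch 2.2 (add (R ∨ ((R ∨ (¬S → P)) ∧ (¬S → ¬T)))):
        (R ∨ ((R ∨ (¬S → P)) ∧ (¬S → ¬T))): β-rule — branch into R  //  ((R ∨ (¬S → P)) ∧ (¬S → ¬T)).
          branch 2.2.1 (add R):
            ○ open, literals {P=0, R=1}.
          branch 2.2.2 (add ((R ∨ (¬S → P)) ∧ (¬S → ¬T))):
            ((R ∨ (¬S → P)) ∧ (¬S → ¬T)): α-rule — add (R ∨ (¬S → P)), (¬S → ¬T).
            (R ∨ (¬S → P)): β-rule — branch into R  //  (¬S → P).
              branch 2.2.2.1 (add R):
                (¬S → ¬T): β-rule — branch into ¬¬S  //  ¬T.
                  branch 2.2.2.1.1 (add ¬¬S):
                    ○ open, literals {P=0, R=1, S=1}.
                  branch 2.2.2.1.2 (add ¬T):
                    ○ open, literals {P=0, R=1, T=0}.
              branch 2.2.2.2 (add (¬S → P)):
                (¬S → ¬T): β-rule — branch into ¬¬S  //  ¬T.
                  branch 2.2.2.2.1 (add ¬¬S):
                    (¬S → P): β-rule — branch into ¬¬S  //  P.
                      branch 2.2.2.2.1.1 (add ¬¬S):
                        ○ open, literals {P=0, R=1, S=1}.
                      branch 2.2.2.2.1.2 (add P):
                        × closes — contains both P and ¬P.
                  branch 2.2.2.2.2 (add ¬T):
                    (¬S → P): β-rule — branch into ¬¬S  //  P.
                      branch 2.2.2.2.2.1 (add ¬¬S):
                        ○ open, literals {P=0, R=1, S=1, T=0}.
                      branch 2.2.2.2.2.2 (add P):
                        × closes — contains both P and ¬P.
6 branches closed, 6 open.
An open branch gives a countermodel: P=0, R=1, S=0 (unmentioned atoms arbitrary); under it the original formula is false.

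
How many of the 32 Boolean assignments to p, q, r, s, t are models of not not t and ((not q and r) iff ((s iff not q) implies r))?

8

Initial set: {(not not t and ((not q and r) iff ((s iff not q) implies r)))}.
(not not t and ((not q and r) iff ((s iff not q) implies r))): α-rule — add not not t, ((not q and r) iff ((s iff not q) implies r)).
not not t: drop double negation, giving t.
((not q and r) iff ((s iff not q) implies r)): β-rule — branch into (not q and r), ((s iff not q) implies r)  //  not (not q and r), not ((s iff not q) implies r).
  branch 1 (add (not q and r), ((s iff not q) implies r)):
    (not q and r): α-rule — add not q, r.
    ((s iff not q) implies r): β-rule — branch into not (s iff not q)  //  r.
      branch 1.1 (add not (s iff not q)):
        not (s iff not q): β-rule — branch into s, not not q  //  not s, not q.
          branch 1.1.1 (add s, not not q):
            × closes — contains both q and not q.
          branch 1.1.2 (add not s, not q):
            ○ open, literals {q=false, r=true, s=false, t=true}.
      branch 1.2 (add r):
        ○ open, literals {q=false, r=true, t=true}.
  branch 2 (add not (not q and r), not ((s iff not q) implies r)):
    not ((s iff not q) implies r): α-rule — add (s iff not q), not r.
    not (not q and r): β-rule — branch into not not q  //  not r.
      branch 2.1 (add not not q):
        (s iff not q): β-rule — branch into s, not q  //  not s, not not q.
          branch 2.1.1 (add s, not q):
            × closes — contains both q and not q.
          branch 2.1.2 (add not s, not not q):
            ○ open, literals {q=true, r=false, s=false, t=true}.
      branch 2.2 (add not r):
        (s iff not q): β-rule — branch into s, not q  //  not s, not not q.
          branch 2.2.1 (add s, not q):
            ○ open, literals {q=false, r=false, s=true, t=true}.
          branch 2.2.2 (add not s, not not q):
            ○ open, literals {q=true, r=false, s=false, t=true}.
2 branches closed, 5 open.
Each open branch fixes some atoms; the unmentioned ones are free. Counting distinct full assignments: branch {q=false, r=true, s=false, t=true} (p) contributes 2 new; branch {q=false, r=true, t=true} (p, s) contributes 2 new; branch {q=true, r=false, s=false, t=true} (p) contributes 2 new; branch {q=false, r=false, s=true, t=true} (p) contributes 2 new; branch {q=true, r=false, s=false, t=true} (p) contributes 0 new. Total: 8.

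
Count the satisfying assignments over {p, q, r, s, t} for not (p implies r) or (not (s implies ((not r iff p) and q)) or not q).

24

Initial set: {(not (p implies r) or (not (s implies ((not r iff p) and q)) or not q))}.
(not (p implies r) or (not (s implies ((not r iff p) and q)) or not q)): β-rule — branch into not (p implies r)  //  (not (s implies ((not r iff p) and q)) or not q).
  branch 1 (add not (p implies r)):
    not (p implies r): α-rule — add p, not r.
    ○ open, literals {p=true, r=false}.
  branch 2 (add (not (s implies ((not r iff p) and q)) or not q)):
    (not (s implies ((not r iff p) and q)) or not q): β-rule — branch into not (s implies ((not r iff p) and q))  //  not q.
      branch 2.1 (add not (s implies ((not r iff p) and q))):
        not (s implies ((not r iff p) and q)): α-rule — add s, not ((not r iff p) and q).
        not ((not r iff p) and q): β-rule — branch into not (not r iff p)  //  not q.
          branch 2.1.1 (add not (not r iff p)):
            not (not r iff p): β-rule — branch into not r, not p  //  not not r, p.
              branch 2.1.1.1 (add not r, not p):
                ○ open, literals {p=false, r=false, s=true}.
              branch 2.1.1.2 (add not not r, p):
                ○ open, literals {p=true, r=true, s=true}.
          branch 2.1.2 (add not q):
            ○ open, literals {q=false, s=true}.
      branch 2.2 (add not q):
        ○ open, literals {q=false}.
0 branches closed, 5 open.
Each open branch fixes some atoms; the unmentioned ones are free. Counting distinct full assignments: branch {p=true, r=false} (q, s, t) contributes 8 new; branch {p=false, r=false, s=true} (q, t) contributes 4 new; branch {p=true, r=true, s=true} (q, t) contributes 4 new; branch {q=false, s=true} (p, r, t) contributes 2 new; branch {q=false} (p, r, s, t) contributes 6 new. Total: 24.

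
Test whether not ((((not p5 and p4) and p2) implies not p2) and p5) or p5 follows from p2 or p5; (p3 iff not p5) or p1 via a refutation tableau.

Yes

Initial set: {(p2 or p5); ((p3 iff not p5) or p1); not (not ((((not p5 and p4) and p2) implies not p2) and p5) or p5)}.
not (not ((((not p5 and p4) and p2) implies not p2) and p5) or p5): α-rule — add not not ((((not p5 and p4) and p2) implies not p2) and p5), not p5.
not not ((((not p5 and p4) and p2) implies not p2) and p5): α-rule — add (((not p5 and p4) and p2) implies not p2), p5.
× closes — contains both p5 and not p5.
All 1 branch closes.
Every branch closed, so the premises entail the conclusion.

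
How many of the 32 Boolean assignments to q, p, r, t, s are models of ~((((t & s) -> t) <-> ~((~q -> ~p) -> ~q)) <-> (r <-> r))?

16

Initial set: {T ~((((t & s) -> t) <-> ~((~q -> ~p) -> ~q)) <-> (r <-> r))}.
T ~((((t & s) -> t) <-> ~((~q -> ~p) -> ~q)) <-> (r <-> r)): β-rule — branch into T (((t & s) -> t) <-> ~((~q -> ~p) -> ~q)), F (r <-> r)  //  F (((t & s) -> t) <-> ~((~q -> ~p) -> ~q)), T (r <-> r).
  branch 1 (add T (((t & s) -> t) <-> ~((~q -> ~p) -> ~q)), F (r <-> r)):
    T (((t & s) -> t) <-> ~((~q -> ~p) -> ~q)): β-rule — branch into T ((t & s) -> t), T ~((~q -> ~p) -> ~q)  //  F ((t & s) -> t), F ~((~q -> ~p) -> ~q).
      branch 1.1 (add T ((t & s) -> t), T ~((~q -> ~p) -> ~q)):
        T ~((~q -> ~p) -> ~q): α-rule — add T (~q -> ~p), F ~q.
        F (r <-> r): β-rule — branch into T r, F r  //  F r, T r.
          branch 1.1.1 (add T r, F r):
            × closes — contains both r and ~r.
          branch 1.1.2 (add F r, T r):
            × closes — contains both r and ~r.
      branch 1.2 (add F ((t & s) -> t), F ~((~q -> ~p) -> ~q)):
        F ((t & s) -> t): α-rule — add T (t & s), F t.
        T (t & s): α-rule — add T t, T s.
        × closes — contains both t and ~t.
  branch 2 (add F (((t & s) -> t) <-> ~((~q -> ~p) -> ~q)), T (r <-> r)):
    F (((t & s) -> t) <-> ~((~q -> ~p) -> ~q)): β-rule — branch into T ((t & s) -> t), F ~((~q -> ~p) -> ~q)  //  F ((t & s) -> t), T ~((~q -> ~p) -> ~q).
      branch 2.1 (add T ((t & s) -> t), F ~((~q -> ~p) -> ~q)):
        T (r <-> r): β-rule — branch into T r, T r  //  F r, F r.
          branch 2.1.1 (add T r, T r):
            T ((t & s) -> t): β-rule — branch into F (t & s)  //  T t.
              branch 2.1.1.1 (add F (t & s)):
                F ~((~q -> ~p) -> ~q): β-rule — branch into F (~q -> ~p)  //  T ~q.
                  branch 2.1.1.1.1 (add F (~q -> ~p)):
                    F (~q -> ~p): α-rule — add T ~q, F ~p.
                    F (t & s): β-rule — branch into F t  //  F s.
                      branch 2.1.1.1.1.1 (add F t):
                        ○ open, literals {p=true, q=false, r=true, t=false}.
                      branch 2.1.1.1.1.2 (add F s):
                        ○ open, literals {p=true, q=false, r=true, s=false}.
                  branch 2.1.1.1.2 (add T ~q):
                    F (t & s): β-rule — branch into F t  //  F s.
                      branch 2.1.1.1.2.1 (add F t):
                        ○ open, literals {q=false, r=true, t=false}.
                      branch 2.1.1.1.2.2 (add F s):
                        ○ open, literals {q=false, r=true, s=false}.
              branch 2.1.1.2 (add T t):
                F ~((~q -> ~p) -> ~q): β-rule — branch into F (~q -> ~p)  //  T ~q.
                  branch 2.1.1.2.1 (add F (~q -> ~p)):
                    F (~q -> ~p): α-rule — add T ~q, F ~p.
                    ○ open, literals {p=true, q=false, r=true, t=true}.
                  branch 2.1.1.2.2 (add T ~q):
                    ○ open, literals {q=false, r=true, t=true}.
          branch 2.1.2 (add F r, F r):
            T ((t & s) -> t): β-rule — branch into F (t & s)  //  T t.
              branch 2.1.2.1 (add F (t & s)):
                F ~((~q -> ~p) -> ~q): β-rule — branch into F (~q -> ~p)  //  T ~q.
                  branch 2.1.2.1.1 (add F (~q -> ~p)):
                    F (~q -> ~p): α-rule — add T ~q, F ~p.
                    F (t & s): β-rule — branch into F t  //  F s.
                      branch 2.1.2.1.1.1 (add F t):
                        ○ open, literals {p=true, q=false, r=false, t=false}.
                      branch 2.1.2.1.1.2 (add F s):
                        ○ open, literals {p=true, q=false, r=false, s=false}.
                  branch 2.1.2.1.2 (add T ~q):
                    F (t & s): β-rule — branch into F t  //  F s.
                      branch 2.1.2.1.2.1 (add F t):
                        ○ open, literals {q=false, r=false, t=false}.
                      branch 2.1.2.1.2.2 (add F s):
                        ○ open, literals {q=false, r=false, s=false}.
              branch 2.1.2.2 (add T t):
                F ~((~q -> ~p) -> ~q): β-rule — branch into F (~q -> ~p)  //  T ~q.
                  branch 2.1.2.2.1 (add F (~q -> ~p)):
                    F (~q -> ~p): α-rule — add T ~q, F ~p.
                    ○ open, literals {p=true, q=false, r=false, t=true}.
                  branch 2.1.2.2.2 (add T ~q):
                    ○ open, literals {q=false, r=false, t=true}.
      branch 2.2 (add F ((t & s) -> t), T ~((~q -> ~p) -> ~q)):
        F ((t & s) -> t): α-rule — add T (t & s), F t.
        T ~((~q -> ~p) -> ~q): α-rule — add T (~q -> ~p), F ~q.
        T (t & s): α-rule — add T t, T s.
        × closes — contains both t and ~t.
4 branches closed, 12 open.
Each open branch fixes some atoms; the unmentioned ones are free. Counting distinct full assignments: branch {p=true, q=false, r=true, t=false} (s) contributes 2 new; branch {p=true, q=false, r=true, s=false} (t) contributes 1 new; branch {q=false, r=true, t=false} (p, s) contributes 2 new; branch {q=false, r=true, s=false} (p, t) contributes 1 new; branch {p=true, q=false, r=true, t=true} (s) contributes 1 new; branch {q=false, r=true, t=true} (p, s) contributes 1 new; branch {p=true, q=false, r=false, t=false} (s) contributes 2 new; branch {p=true, q=false, r=false, s=false} (t) contributes 1 new; branch {q=false, r=false, t=false} (p, s) contributes 2 new; branch {q=false, r=false, s=false} (p, t) contributes 1 new; branch {p=true, q=false, r=false, t=true} (s) contributes 1 new; branch {q=false, r=false, t=true} (p, s) contributes 1 new. Total: 16.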